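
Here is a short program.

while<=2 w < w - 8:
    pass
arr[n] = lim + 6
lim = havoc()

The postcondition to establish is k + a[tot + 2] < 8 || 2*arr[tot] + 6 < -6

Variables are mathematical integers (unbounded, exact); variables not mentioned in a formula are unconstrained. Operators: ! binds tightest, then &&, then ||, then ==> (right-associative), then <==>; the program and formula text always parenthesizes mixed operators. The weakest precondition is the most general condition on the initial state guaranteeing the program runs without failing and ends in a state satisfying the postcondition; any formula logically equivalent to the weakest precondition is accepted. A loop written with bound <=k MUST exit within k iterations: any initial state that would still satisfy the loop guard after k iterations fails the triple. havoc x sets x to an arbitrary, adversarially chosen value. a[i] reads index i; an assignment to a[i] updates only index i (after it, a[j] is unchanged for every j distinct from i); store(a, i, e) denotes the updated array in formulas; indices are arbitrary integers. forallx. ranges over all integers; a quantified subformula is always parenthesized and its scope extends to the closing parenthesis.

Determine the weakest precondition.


Working backward. After the program, the postcondition k + a[tot + 2] < 8 || 2*arr[tot] + 6 < -6 must hold; in canonical form it is a[tot + 2] + k < 8 || 2*arr[tot] < -12.
Before havoc lim: a[tot + 2] + k < 8 || 2*arr[tot] < -12
Before arr[n] := lim + 6: a[tot + 2] + k < 8 || 2*store(arr, n, lim + 6)[tot] < -12
Before the loop (bound <=2), unroll the exhaustion recursion (WP_0 = exit-now case; WP_j = one more guarded iteration, up to j = 2):
  WP_0: a[tot + 2] + k < 8 || 2*store(arr, n, lim + 6)[tot] < -12
  WP_1: a[tot + 2] + k < 8 || 2*store(arr, n, lim + 6)[tot] < -12
  WP_2: a[tot + 2] + k < 8 || 2*store(arr, n, lim + 6)[tot] < -12
So before the loop: a[tot + 2] + k < 8 || 2*store(arr, n, lim + 6)[tot] < -12
Answer: WP = a[tot + 2] + k < 8 || 2*store(arr, n, lim + 6)[tot] < -12


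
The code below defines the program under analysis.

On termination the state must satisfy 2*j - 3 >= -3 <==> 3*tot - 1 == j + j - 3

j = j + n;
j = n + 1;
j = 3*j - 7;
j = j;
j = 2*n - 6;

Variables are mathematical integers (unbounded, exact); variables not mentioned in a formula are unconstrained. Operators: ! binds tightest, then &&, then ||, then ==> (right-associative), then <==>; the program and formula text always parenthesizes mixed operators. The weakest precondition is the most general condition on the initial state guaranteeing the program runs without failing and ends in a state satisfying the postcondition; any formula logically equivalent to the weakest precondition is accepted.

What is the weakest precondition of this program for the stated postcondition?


Working backward. After the program, the postcondition 2*j - 3 >= -3 <==> 3*tot - 1 == j + j - 3 must hold; in canonical form it is 2*j >= 0 <==> 3*tot == 2*j - 2.
Before j := 2*n - 6: 4*n >= 12 <==> 3*tot == 4*n - 14
Before j := j: 4*n >= 12 <==> 3*tot == 4*n - 14
Before j := 3*j - 7: 4*n >= 12 <==> 3*tot == 4*n - 14
Before j := n + 1: 4*n >= 12 <==> 3*tot == 4*n - 14
Before j := j + n: 4*n >= 12 <==> 3*tot == 4*n - 14
Answer: WP = 4*n >= 12 <==> 3*tot == 4*n - 14


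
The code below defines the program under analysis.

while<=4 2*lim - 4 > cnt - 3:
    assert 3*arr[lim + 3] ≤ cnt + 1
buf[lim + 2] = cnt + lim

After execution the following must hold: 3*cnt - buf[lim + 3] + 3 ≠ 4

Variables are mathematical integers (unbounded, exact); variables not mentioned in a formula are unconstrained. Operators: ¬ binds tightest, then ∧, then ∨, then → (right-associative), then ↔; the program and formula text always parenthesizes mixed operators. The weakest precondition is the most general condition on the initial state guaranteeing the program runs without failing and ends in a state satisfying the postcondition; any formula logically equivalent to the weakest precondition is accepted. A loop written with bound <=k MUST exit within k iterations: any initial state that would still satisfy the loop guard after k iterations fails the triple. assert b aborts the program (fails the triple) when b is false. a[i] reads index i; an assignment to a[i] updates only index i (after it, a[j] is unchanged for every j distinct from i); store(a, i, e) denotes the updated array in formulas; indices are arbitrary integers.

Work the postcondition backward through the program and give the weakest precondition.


Working backward. After the program, the postcondition 3*cnt - buf[lim + 3] + 3 ≠ 4 must hold; in canonical form it is 3*cnt ≠ buf[lim + 3] + 1.
Before buf[lim + 2] := cnt + lim: 3*cnt ≠ store(buf, lim + 2, cnt + lim)[lim + 3] + 1
Before the loop (bound <=4), unroll the exhaustion recursion (WP_0 = exit-now case; WP_j = one more guarded iteration, up to j = 4):
  WP_0: (¬(2*lim > cnt + 1)) ∧ 3*cnt ≠ store(buf, lim + 2, cnt + lim)[lim + 3] + 1
  WP_1: (2*lim > cnt + 1 → (3*arr[lim + 3] ≤ cnt + 1 ∧ (¬(2*lim > cnt + 1)) ∧ 3*cnt ≠ store(buf, lim + 2, cnt + lim)[lim + 3] + 1)) ∧ ((¬(2*lim > cnt + 1)) → 3*cnt ≠ store(buf, lim + 2, cnt + lim)[lim + 3] + 1)
  WP_2: (2*lim > cnt + 1 → (3*arr[lim + 3] ≤ cnt + 1 ∧ (2*lim > cnt + 1 → (3*arr[lim + 3] ≤ cnt + 1 ∧ (¬(2*lim > cnt + 1)) ∧ 3*cnt ≠ store(buf, lim + 2, cnt + lim)[lim + 3] + 1)) ∧ ((¬(2*lim > cnt + 1)) → 3*cnt ≠ store(buf, lim + 2, cnt + lim)[lim + 3] + 1))) ∧ ((¬(2*lim > cnt + 1)) → 3*cnt ≠ store(buf, lim + 2, cnt + lim)[lim + 3] + 1)
  WP_3: (2*lim > cnt + 1 → (3*arr[lim + 3] ≤ cnt + 1 ∧ (2*lim > cnt + 1 → (3*arr[lim + 3] ≤ cnt + 1 ∧ (2*lim > cnt + 1 → (3*arr[lim + 3] ≤ cnt + 1 ∧ (¬(2*lim > cnt + 1)) ∧ 3*cnt ≠ store(buf, lim + 2, cnt + lim)[lim + 3] + 1)) ∧ ((¬(2*lim > cnt + 1)) → 3*cnt ≠ store(buf, lim + 2, cnt + lim)[lim + 3] + 1))) ∧ ((¬(2*lim > cnt + 1)) → 3*cnt ≠ store(buf, lim + 2, cnt + lim)[lim + 3] + 1))) ∧ ((¬(2*lim > cnt + 1)) → 3*cnt ≠ store(buf, lim + 2, cnt + lim)[lim + 3] + 1)
  WP_4: (2*lim > cnt + 1 → (3*arr[lim + 3] ≤ cnt + 1 ∧ (2*lim > cnt + 1 → (3*arr[lim + 3] ≤ cnt + 1 ∧ (2*lim > cnt + 1 → (3*arr[lim + 3] ≤ cnt + 1 ∧ (2*lim > cnt + 1 → (3*arr[lim + 3] ≤ cnt + 1 ∧ (¬(2*lim > cnt + 1)) ∧ 3*cnt ≠ store(buf, lim + 2, cnt + lim)[lim + 3] + 1)) ∧ ((¬(2*lim > cnt + 1)) → 3*cnt ≠ store(buf, lim + 2, cnt + lim)[lim + 3] + 1))) ∧ ((¬(2*lim > cnt + 1)) → 3*cnt ≠ store(buf, lim + 2, cnt + lim)[lim + 3] + 1))) ∧ ((¬(2*lim > cnt + 1)) → 3*cnt ≠ store(buf, lim + 2, cnt + lim)[lim + 3] + 1))) ∧ ((¬(2*lim > cnt + 1)) → 3*cnt ≠ store(buf, lim + 2, cnt + lim)[lim + 3] + 1)
So before the loop: (2*lim > cnt + 1 → (3*arr[lim + 3] ≤ cnt + 1 ∧ (2*lim > cnt + 1 → (3*arr[lim + 3] ≤ cnt + 1 ∧ (2*lim > cnt + 1 → (3*arr[lim + 3] ≤ cnt + 1 ∧ (2*lim > cnt + 1 → (3*arr[lim + 3] ≤ cnt + 1 ∧ (¬(2*lim > cnt + 1)) ∧ 3*cnt ≠ store(buf, lim + 2, cnt + lim)[lim + 3] + 1)) ∧ ((¬(2*lim > cnt + 1)) → 3*cnt ≠ store(buf, lim + 2, cnt + lim)[lim + 3] + 1))) ∧ ((¬(2*lim > cnt + 1)) → 3*cnt ≠ store(buf, lim + 2, cnt + lim)[lim + 3] + 1))) ∧ ((¬(2*lim > cnt + 1)) → 3*cnt ≠ store(buf, lim + 2, cnt + lim)[lim + 3] + 1))) ∧ ((¬(2*lim > cnt + 1)) → 3*cnt ≠ store(buf, lim + 2, cnt + lim)[lim + 3] + 1)
Answer: WP = (2*lim > cnt + 1 → (3*arr[lim + 3] ≤ cnt + 1 ∧ (2*lim > cnt + 1 → (3*arr[lim + 3] ≤ cnt + 1 ∧ (2*lim > cnt + 1 → (3*arr[lim + 3] ≤ cnt + 1 ∧ (2*lim > cnt + 1 → (3*arr[lim + 3] ≤ cnt + 1 ∧ (¬(2*lim > cnt + 1)) ∧ 3*cnt ≠ store(buf, lim + 2, cnt + lim)[lim + 3] + 1)) ∧ ((¬(2*lim > cnt + 1)) → 3*cnt ≠ store(buf, lim + 2, cnt + lim)[lim + 3] + 1))) ∧ ((¬(2*lim > cnt + 1)) → 3*cnt ≠ store(buf, lim + 2, cnt + lim)[lim + 3] + 1))) ∧ ((¬(2*lim > cnt + 1)) → 3*cnt ≠ store(buf, lim + 2, cnt + lim)[lim + 3] + 1))) ∧ ((¬(2*lim > cnt + 1)) → 3*cnt ≠ store(buf, lim + 2, cnt + lim)[lim + 3] + 1)


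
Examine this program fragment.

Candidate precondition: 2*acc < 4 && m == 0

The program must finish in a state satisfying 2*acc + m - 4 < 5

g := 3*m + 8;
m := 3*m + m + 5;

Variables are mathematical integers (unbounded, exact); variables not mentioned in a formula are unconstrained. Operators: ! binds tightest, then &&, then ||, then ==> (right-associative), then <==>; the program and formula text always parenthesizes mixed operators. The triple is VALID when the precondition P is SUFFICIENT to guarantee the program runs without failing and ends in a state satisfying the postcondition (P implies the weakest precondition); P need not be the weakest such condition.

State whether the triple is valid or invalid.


Working backward. After the program, the postcondition 2*acc + m - 4 < 5 must hold; in canonical form it is 2*acc + m < 9.
Before m := 3*m + m + 5: 2*acc + 4*m < 4
Before g := 3*m + 8: 2*acc + 4*m < 4
The weakest precondition is 2*acc + 4*m < 4.
Check whether 2*acc < 4 && m == 0 implies it.
Every state satisfying the precondition satisfies the weakest precondition: the implication holds.
Answer: valid


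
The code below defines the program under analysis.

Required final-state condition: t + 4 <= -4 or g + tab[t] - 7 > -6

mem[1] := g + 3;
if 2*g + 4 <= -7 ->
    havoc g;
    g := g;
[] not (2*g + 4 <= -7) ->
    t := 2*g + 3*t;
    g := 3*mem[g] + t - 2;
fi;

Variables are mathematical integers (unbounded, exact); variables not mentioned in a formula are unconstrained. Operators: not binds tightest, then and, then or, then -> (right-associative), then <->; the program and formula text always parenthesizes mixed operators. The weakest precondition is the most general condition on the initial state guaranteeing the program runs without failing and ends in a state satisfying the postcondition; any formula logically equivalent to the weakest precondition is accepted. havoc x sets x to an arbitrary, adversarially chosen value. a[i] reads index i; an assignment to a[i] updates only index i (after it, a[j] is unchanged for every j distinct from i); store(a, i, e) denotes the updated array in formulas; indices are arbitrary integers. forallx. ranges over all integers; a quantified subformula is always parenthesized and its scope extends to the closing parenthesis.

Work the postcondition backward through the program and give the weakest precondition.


Working backward. After the program, the postcondition t + 4 <= -4 or g + tab[t] - 7 > -6 must hold; in canonical form it is t <= -8 or tab[t] + g > 1.
Then branch requires forall g_1. (t <= -8 or tab[t] + g_1 > 1); else branch requires 2*g + 3*t <= -8 or 3*mem[g] + tab[2*g + 3*t] + 2*g + 3*t > 3.
Before the if: (2*g <= -11 -> (forall g_1. (t <= -8 or tab[t] + g_1 > 1))) and ((not (2*g <= -11)) -> (2*g + 3*t <= -8 or 3*mem[g] + tab[2*g + 3*t] + 2*g + 3*t > 3))
Before mem[1] := g + 3: (2*g <= -11 -> (forall g_1. (t <= -8 or tab[t] + g_1 > 1))) and ((not (2*g <= -11)) -> (2*g + 3*t <= -8 or tab[2*g + 3*t] + 3*store(mem, 1, g + 3)[g] + 2*g + 3*t > 3))
Answer: WP = (2*g <= -11 -> (forall g_1. (t <= -8 or tab[t] + g_1 > 1))) and ((not (2*g <= -11)) -> (2*g + 3*t <= -8 or tab[2*g + 3*t] + 3*store(mem, 1, g + 3)[g] + 2*g + 3*t > 3))


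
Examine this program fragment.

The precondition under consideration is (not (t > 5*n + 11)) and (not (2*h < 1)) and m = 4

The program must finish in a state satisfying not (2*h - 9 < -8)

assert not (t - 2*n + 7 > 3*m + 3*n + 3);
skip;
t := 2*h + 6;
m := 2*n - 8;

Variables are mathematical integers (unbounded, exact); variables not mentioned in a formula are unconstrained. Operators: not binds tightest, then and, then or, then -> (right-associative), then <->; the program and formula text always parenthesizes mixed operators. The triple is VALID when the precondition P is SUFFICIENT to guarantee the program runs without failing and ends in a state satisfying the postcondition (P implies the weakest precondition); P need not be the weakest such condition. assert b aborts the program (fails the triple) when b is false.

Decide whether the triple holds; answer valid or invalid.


Working backward. After the program, the postcondition not (2*h - 9 < -8) must hold; in canonical form it is not (2*h < 1).
Before m := 2*n - 8: not (2*h < 1)
Before t := 2*h + 6: not (2*h < 1)
Before skip: not (2*h < 1)
Before assert not (t - 2*n + 7 > 3*m + 3*n + 3): (not (t > 3*m + 5*n - 4)) and (not (2*h < 1))
The weakest precondition is (not (t > 3*m + 5*n - 4)) and (not (2*h < 1)).
Check whether (not (t > 5*n + 11)) and (not (2*h < 1)) and m = 4 implies it.
Countermodel: at the initial state h = 1, m = 4, n = 0, t = 9, the precondition holds but the weakest precondition fails.
Answer: invalid


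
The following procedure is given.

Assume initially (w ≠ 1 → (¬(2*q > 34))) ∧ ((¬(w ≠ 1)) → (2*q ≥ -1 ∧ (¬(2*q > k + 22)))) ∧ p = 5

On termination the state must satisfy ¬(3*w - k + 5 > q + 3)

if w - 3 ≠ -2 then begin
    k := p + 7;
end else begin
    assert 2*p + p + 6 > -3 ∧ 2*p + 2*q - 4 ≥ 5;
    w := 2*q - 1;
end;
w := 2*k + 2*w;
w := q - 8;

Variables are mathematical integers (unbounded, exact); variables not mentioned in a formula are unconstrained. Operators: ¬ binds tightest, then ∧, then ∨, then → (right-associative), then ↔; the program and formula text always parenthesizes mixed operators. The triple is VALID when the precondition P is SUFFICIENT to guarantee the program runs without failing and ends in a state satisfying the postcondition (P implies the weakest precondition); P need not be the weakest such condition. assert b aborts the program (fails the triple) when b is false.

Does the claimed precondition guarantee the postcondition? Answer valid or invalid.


Working backward. After the program, the postcondition ¬(3*w - k + 5 > q + 3) must hold; in canonical form it is ¬(3*w > k + q - 2).
Before w := q - 8: ¬(2*q > k + 22)
Before w := 2*k + 2*w: ¬(2*q > k + 22)
Then branch requires ¬(2*q > p + 29); else branch requires 3*p > -9 ∧ 2*p + 2*q ≥ 9 ∧ (¬(2*q > k + 22)).
Before the if: (w ≠ 1 → (¬(2*q > p + 29))) ∧ ((¬(w ≠ 1)) → (3*p > -9 ∧ 2*p + 2*q ≥ 9 ∧ (¬(2*q > k + 22))))
The weakest precondition is (w ≠ 1 → (¬(2*q > p + 29))) ∧ ((¬(w ≠ 1)) → (3*p > -9 ∧ 2*p + 2*q ≥ 9 ∧ (¬(2*q > k + 22)))).
Check whether (w ≠ 1 → (¬(2*q > 34))) ∧ ((¬(w ≠ 1)) → (2*q ≥ -1 ∧ (¬(2*q > k + 22)))) ∧ p = 5 implies it.
Every state satisfying the precondition satisfies the weakest precondition: the implication holds.
Answer: valid


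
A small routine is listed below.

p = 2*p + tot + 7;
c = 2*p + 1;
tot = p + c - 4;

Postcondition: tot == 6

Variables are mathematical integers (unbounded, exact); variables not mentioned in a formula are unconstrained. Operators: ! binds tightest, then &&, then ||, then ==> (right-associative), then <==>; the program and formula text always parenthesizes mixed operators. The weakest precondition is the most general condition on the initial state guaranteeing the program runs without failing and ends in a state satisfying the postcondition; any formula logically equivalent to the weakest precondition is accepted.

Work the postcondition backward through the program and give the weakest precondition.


Working backward. After the program, tot == 6 must hold.
Before tot := p + c - 4: c + p == 10
Before c := 2*p + 1: 3*p == 9
Before p := 2*p + tot + 7: 6*p + 3*tot == -12
Answer: WP = 6*p + 3*tot == -12


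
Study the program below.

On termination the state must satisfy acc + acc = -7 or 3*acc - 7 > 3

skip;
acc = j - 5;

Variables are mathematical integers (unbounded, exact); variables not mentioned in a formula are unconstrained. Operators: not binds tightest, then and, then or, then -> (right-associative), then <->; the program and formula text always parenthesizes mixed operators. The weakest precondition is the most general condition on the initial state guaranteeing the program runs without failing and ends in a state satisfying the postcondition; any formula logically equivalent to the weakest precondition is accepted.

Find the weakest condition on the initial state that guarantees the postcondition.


Working backward. After the program, the postcondition acc + acc = -7 or 3*acc - 7 > 3 must hold; in canonical form it is 2*acc = -7 or 3*acc > 10.
Before acc := j - 5: 2*j = 3 or 3*j > 25
Before skip: 2*j = 3 or 3*j > 25
Answer: WP = 2*j = 3 or 3*j > 25


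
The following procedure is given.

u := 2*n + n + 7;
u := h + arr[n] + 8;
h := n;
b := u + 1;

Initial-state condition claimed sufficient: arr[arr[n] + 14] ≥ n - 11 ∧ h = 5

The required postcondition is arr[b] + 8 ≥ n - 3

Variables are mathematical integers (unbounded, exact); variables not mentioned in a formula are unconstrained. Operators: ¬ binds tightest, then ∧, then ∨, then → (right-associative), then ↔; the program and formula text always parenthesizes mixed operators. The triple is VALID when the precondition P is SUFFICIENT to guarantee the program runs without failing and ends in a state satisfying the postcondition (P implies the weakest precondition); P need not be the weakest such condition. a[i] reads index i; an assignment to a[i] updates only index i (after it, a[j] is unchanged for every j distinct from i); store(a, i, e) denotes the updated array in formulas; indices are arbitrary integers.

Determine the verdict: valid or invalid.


Working backward. After the program, the postcondition arr[b] + 8 ≥ n - 3 must hold; in canonical form it is arr[b] ≥ n - 11.
Before b := u + 1: arr[u + 1] ≥ n - 11
Before h := n: arr[u + 1] ≥ n - 11
Before u := h + arr[n] + 8: arr[arr[n] + h + 9] ≥ n - 11
Before u := 2*n + n + 7: arr[arr[n] + h + 9] ≥ n - 11
The weakest precondition is arr[arr[n] + h + 9] ≥ n - 11.
Check whether arr[arr[n] + 14] ≥ n - 11 ∧ h = 5 implies it.
Every state satisfying the precondition satisfies the weakest precondition: the implication holds.
Answer: valid


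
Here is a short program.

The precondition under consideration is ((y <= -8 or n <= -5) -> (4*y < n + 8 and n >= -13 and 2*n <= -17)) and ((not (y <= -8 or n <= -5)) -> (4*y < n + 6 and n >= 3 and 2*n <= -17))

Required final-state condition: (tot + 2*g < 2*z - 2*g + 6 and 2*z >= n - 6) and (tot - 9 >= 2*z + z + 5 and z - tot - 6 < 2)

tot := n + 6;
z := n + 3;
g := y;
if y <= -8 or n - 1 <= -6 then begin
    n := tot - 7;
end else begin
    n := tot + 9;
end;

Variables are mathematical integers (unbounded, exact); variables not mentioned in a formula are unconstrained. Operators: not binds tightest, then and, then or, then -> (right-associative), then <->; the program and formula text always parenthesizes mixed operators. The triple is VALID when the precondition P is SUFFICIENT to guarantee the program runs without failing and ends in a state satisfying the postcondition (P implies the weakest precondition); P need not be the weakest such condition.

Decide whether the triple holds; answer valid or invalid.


Working backward. After the program, the postcondition (tot + 2*g < 2*z - 2*g + 6 and 2*z >= n - 6) and (tot - 9 >= 2*z + z + 5 and z - tot - 6 < 2) must hold; in canonical form it is 4*g + tot < 2*z + 6 and 2*z >= n - 6 and tot >= 3*z + 14 and z < tot + 8.
Then branch requires 4*g + tot < 2*z + 6 and 2*z >= tot - 13 and tot >= 3*z + 14 and z < tot + 8; else branch requires 4*g + tot < 2*z + 6 and 2*z >= tot + 3 and tot >= 3*z + 14 and z < tot + 8.
Before the if: ((y <= -8 or n <= -5) -> (4*g + tot < 2*z + 6 and 2*z >= tot - 13 and tot >= 3*z + 14 and z < tot + 8)) and ((not (y <= -8 or n <= -5)) -> (4*g + tot < 2*z + 6 and 2*z >= tot + 3 and tot >= 3*z + 14 and z < tot + 8))
Before g := y: ((y <= -8 or n <= -5) -> (tot + 4*y < 2*z + 6 and 2*z >= tot - 13 and tot >= 3*z + 14 and z < tot + 8)) and ((not (y <= -8 or n <= -5)) -> (tot + 4*y < 2*z + 6 and 2*z >= tot + 3 and tot >= 3*z + 14 and z < tot + 8))
Before z := n + 3: ((y <= -8 or n <= -5) -> (tot + 4*y < 2*n + 12 and 2*n >= tot - 19 and tot >= 3*n + 23 and n < tot + 5)) and ((not (y <= -8 or n <= -5)) -> (tot + 4*y < 2*n + 12 and 2*n >= tot - 3 and tot >= 3*n + 23 and n < tot + 5))
Before tot := n + 6: ((y <= -8 or n <= -5) -> (4*y < n + 6 and n >= -13 and 2*n <= -17)) and ((not (y <= -8 or n <= -5)) -> (4*y < n + 6 and n >= 3 and 2*n <= -17))
The weakest precondition is ((y <= -8 or n <= -5) -> (4*y < n + 6 and n >= -13 and 2*n <= -17)) and ((not (y <= -8 or n <= -5)) -> (4*y < n + 6 and n >= 3 and 2*n <= -17)).
Check whether ((y <= -8 or n <= -5) -> (4*y < n + 8 and n >= -13 and 2*n <= -17)) and ((not (y <= -8 or n <= -5)) -> (4*y < n + 6 and n >= 3 and 2*n <= -17)) implies it.
Countermodel: at the initial state n = -11, y = -1, the precondition holds but the weakest precondition fails.
Answer: invalid


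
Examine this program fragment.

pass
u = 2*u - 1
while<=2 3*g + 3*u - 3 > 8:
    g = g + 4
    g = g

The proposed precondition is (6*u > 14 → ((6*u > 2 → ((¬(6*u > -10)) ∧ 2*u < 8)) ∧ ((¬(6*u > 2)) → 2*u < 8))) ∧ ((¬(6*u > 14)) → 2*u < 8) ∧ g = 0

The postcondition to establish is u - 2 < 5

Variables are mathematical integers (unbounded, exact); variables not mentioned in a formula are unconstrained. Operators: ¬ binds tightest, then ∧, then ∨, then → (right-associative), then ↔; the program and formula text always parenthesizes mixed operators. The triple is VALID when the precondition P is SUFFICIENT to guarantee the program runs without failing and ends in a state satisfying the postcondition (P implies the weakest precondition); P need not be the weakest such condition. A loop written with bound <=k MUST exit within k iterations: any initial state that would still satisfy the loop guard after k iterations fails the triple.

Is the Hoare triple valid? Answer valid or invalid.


Working backward. After the program, the postcondition u - 2 < 5 must hold; in canonical form it is u < 7.
Before the loop (bound <=2), unroll the exhaustion recursion (WP_0 = exit-now case; WP_j = one more guarded iteration, up to j = 2):
  WP_0: (¬(3*g + 3*u > 11)) ∧ u < 7
  WP_1: (3*g + 3*u > 11 → ((¬(3*g + 3*u > -1)) ∧ u < 7)) ∧ ((¬(3*g + 3*u > 11)) → u < 7)
  WP_2: (3*g + 3*u > 11 → ((3*g + 3*u > -1 → ((¬(3*g + 3*u > -13)) ∧ u < 7)) ∧ ((¬(3*g + 3*u > -1)) → u < 7))) ∧ ((¬(3*g + 3*u > 11)) → u < 7)
So before the loop: (3*g + 3*u > 11 → ((3*g + 3*u > -1 → ((¬(3*g + 3*u > -13)) ∧ u < 7)) ∧ ((¬(3*g + 3*u > -1)) → u < 7))) ∧ ((¬(3*g + 3*u > 11)) → u < 7)
Before u := 2*u - 1: (3*g + 6*u > 14 → ((3*g + 6*u > 2 → ((¬(3*g + 6*u > -10)) ∧ 2*u < 8)) ∧ ((¬(3*g + 6*u > 2)) → 2*u < 8))) ∧ ((¬(3*g + 6*u > 14)) → 2*u < 8)
Before skip: (3*g + 6*u > 14 → ((3*g + 6*u > 2 → ((¬(3*g + 6*u > -10)) ∧ 2*u < 8)) ∧ ((¬(3*g + 6*u > 2)) → 2*u < 8))) ∧ ((¬(3*g + 6*u > 14)) → 2*u < 8)
The weakest precondition is (3*g + 6*u > 14 → ((3*g + 6*u > 2 → ((¬(3*g + 6*u > -10)) ∧ 2*u < 8)) ∧ ((¬(3*g + 6*u > 2)) → 2*u < 8))) ∧ ((¬(3*g + 6*u > 14)) → 2*u < 8).
Check whether (6*u > 14 → ((6*u > 2 → ((¬(6*u > -10)) ∧ 2*u < 8)) ∧ ((¬(6*u > 2)) → 2*u < 8))) ∧ ((¬(6*u > 14)) → 2*u < 8) ∧ g = 0 implies it.
Every state satisfying the precondition satisfies the weakest precondition: the implication holds.
Answer: valid


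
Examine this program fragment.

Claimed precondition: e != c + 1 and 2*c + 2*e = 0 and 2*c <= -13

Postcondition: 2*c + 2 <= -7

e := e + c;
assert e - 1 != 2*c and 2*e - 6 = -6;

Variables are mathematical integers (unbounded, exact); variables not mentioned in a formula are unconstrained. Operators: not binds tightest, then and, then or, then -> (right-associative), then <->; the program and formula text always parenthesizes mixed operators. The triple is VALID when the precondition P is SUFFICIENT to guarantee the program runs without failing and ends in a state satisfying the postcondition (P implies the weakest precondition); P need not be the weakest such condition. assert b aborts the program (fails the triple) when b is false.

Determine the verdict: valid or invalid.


Working backward. After the program, the postcondition 2*c + 2 <= -7 must hold; in canonical form it is 2*c <= -9.
Before assert e - 1 != 2*c and 2*e - 6 = -6: e != 2*c + 1 and 2*e = 0 and 2*c <= -9
Before e := e + c: e != c + 1 and 2*c + 2*e = 0 and 2*c <= -9
The weakest precondition is e != c + 1 and 2*c + 2*e = 0 and 2*c <= -9.
Check whether e != c + 1 and 2*c + 2*e = 0 and 2*c <= -13 implies it.
Every state satisfying the precondition satisfies the weakest precondition: the implication holds.
Answer: valid


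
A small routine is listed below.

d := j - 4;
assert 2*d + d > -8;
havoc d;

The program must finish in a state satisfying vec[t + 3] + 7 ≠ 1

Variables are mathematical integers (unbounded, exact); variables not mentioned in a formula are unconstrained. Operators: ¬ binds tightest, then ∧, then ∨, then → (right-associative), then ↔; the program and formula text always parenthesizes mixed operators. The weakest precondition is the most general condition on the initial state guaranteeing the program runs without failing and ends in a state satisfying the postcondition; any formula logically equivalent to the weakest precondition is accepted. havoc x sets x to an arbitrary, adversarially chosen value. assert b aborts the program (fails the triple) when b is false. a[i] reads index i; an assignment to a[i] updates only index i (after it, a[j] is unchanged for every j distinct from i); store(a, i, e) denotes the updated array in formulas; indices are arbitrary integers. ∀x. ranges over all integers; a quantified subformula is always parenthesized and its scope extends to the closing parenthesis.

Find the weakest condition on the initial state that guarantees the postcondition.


Working backward. After the program, the postcondition vec[t + 3] + 7 ≠ 1 must hold; in canonical form it is vec[t + 3] ≠ -6.
Before havoc d: vec[t + 3] ≠ -6
Before assert 2*d + d > -8: 3*d > -8 ∧ vec[t + 3] ≠ -6
Before d := j - 4: 3*j > 4 ∧ vec[t + 3] ≠ -6
Answer: WP = 3*j > 4 ∧ vec[t + 3] ≠ -6


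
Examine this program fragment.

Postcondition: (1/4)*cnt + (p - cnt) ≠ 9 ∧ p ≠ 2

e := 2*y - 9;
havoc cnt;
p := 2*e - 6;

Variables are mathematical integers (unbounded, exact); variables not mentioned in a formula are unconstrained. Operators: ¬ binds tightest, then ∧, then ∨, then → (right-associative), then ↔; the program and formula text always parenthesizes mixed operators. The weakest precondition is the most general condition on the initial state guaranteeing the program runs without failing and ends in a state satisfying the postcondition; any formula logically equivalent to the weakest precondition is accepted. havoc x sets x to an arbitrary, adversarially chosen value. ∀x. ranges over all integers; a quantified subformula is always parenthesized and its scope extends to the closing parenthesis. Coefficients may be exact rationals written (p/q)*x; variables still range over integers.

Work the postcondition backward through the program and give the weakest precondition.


Working backward. After the program, the postcondition (1/4)*cnt + (p - cnt) ≠ 9 ∧ p ≠ 2 must hold; in canonical form it is p ≠ (3/4)*cnt + 9 ∧ p ≠ 2.
Before p := 2*e - 6: 2*e ≠ (3/4)*cnt + 15 ∧ 2*e ≠ 8
Before havoc cnt: ∀cnt_1. (2*e ≠ (3/4)*cnt_1 + 15 ∧ 2*e ≠ 8)
Before e := 2*y - 9: ∀cnt_1. (4*y ≠ (3/4)*cnt_1 + 33 ∧ 4*y ≠ 26)
Answer: WP = ∀cnt_1. (4*y ≠ (3/4)*cnt_1 + 33 ∧ 4*y ≠ 26)


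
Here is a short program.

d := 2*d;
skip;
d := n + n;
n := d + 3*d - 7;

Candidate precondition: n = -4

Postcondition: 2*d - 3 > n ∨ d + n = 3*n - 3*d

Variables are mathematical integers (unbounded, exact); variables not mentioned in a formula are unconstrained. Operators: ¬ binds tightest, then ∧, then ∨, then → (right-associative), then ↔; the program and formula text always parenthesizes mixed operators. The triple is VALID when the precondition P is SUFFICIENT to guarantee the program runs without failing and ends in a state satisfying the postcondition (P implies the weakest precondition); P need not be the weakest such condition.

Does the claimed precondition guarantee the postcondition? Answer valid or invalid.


Working backward. After the program, the postcondition 2*d - 3 > n ∨ d + n = 3*n - 3*d must hold; in canonical form it is 2*d > n + 3 ∨ 4*d = 2*n.
Before n := d + 3*d - 7: 2*d < 4 ∨ 4*d = 14
Before d := n + n: 4*n < 4 ∨ 8*n = 14
Before skip: 4*n < 4 ∨ 8*n = 14
Before d := 2*d: 4*n < 4 ∨ 8*n = 14
The weakest precondition is 4*n < 4 ∨ 8*n = 14.
Check whether n = -4 implies it.
Every state satisfying the precondition satisfies the weakest precondition: the implication holds.
Answer: valid


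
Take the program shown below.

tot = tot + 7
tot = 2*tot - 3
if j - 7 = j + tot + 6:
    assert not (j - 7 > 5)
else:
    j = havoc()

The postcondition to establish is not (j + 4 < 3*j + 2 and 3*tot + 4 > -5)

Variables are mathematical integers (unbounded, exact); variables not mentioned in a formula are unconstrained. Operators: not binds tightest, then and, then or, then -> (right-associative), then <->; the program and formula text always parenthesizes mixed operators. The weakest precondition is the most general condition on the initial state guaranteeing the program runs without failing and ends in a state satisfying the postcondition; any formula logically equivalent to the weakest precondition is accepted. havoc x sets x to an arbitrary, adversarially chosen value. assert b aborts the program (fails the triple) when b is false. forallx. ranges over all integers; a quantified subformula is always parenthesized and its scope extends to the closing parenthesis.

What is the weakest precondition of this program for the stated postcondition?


Working backward. After the program, the postcondition not (j + 4 < 3*j + 2 and 3*tot + 4 > -5) must hold; in canonical form it is not (2*j > 2 and 3*tot > -9).
Then branch requires (not (j > 12)) and (not (2*j > 2 and 3*tot > -9)); else branch requires forall j_1. (not (2*j_1 > 2 and 3*tot > -9)).
Before the if: (tot = -13 -> ((not (j > 12)) and (not (2*j > 2 and 3*tot > -9)))) and ((not (tot = -13)) -> (forall j_1. (not (2*j_1 > 2 and 3*tot > -9))))
Before tot := 2*tot - 3: (2*tot = -10 -> ((not (j > 12)) and (not (2*j > 2 and 6*tot > 0)))) and ((not (2*tot = -10)) -> (forall j_1. (not (2*j_1 > 2 and 6*tot > 0))))
Before tot := tot + 7: (2*tot = -24 -> ((not (j > 12)) and (not (2*j > 2 and 6*tot > -42)))) and ((not (2*tot = -24)) -> (forall j_1. (not (2*j_1 > 2 and 6*tot > -42))))
Answer: WP = (2*tot = -24 -> ((not (j > 12)) and (not (2*j > 2 and 6*tot > -42)))) and ((not (2*tot = -24)) -> (forall j_1. (not (2*j_1 > 2 and 6*tot > -42))))


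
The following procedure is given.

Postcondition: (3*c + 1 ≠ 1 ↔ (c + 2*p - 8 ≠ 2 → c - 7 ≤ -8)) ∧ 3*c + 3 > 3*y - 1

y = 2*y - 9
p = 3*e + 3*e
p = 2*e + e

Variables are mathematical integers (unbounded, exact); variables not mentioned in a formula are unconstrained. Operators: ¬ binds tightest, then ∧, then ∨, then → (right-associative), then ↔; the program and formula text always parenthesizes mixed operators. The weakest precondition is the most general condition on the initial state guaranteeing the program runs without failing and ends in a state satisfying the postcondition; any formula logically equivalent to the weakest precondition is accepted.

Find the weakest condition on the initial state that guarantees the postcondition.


Working backward. After the program, the postcondition (3*c + 1 ≠ 1 ↔ (c + 2*p - 8 ≠ 2 → c - 7 ≤ -8)) ∧ 3*c + 3 > 3*y - 1 must hold; in canonical form it is (3*c ≠ 0 ↔ (c + 2*p ≠ 10 → c ≤ -1)) ∧ 3*c > 3*y - 4.
Before p := 2*e + e: (3*c ≠ 0 ↔ (c + 6*e ≠ 10 → c ≤ -1)) ∧ 3*c > 3*y - 4
Before p := 3*e + 3*e: (3*c ≠ 0 ↔ (c + 6*e ≠ 10 → c ≤ -1)) ∧ 3*c > 3*y - 4
Before y := 2*y - 9: (3*c ≠ 0 ↔ (c + 6*e ≠ 10 → c ≤ -1)) ∧ 3*c > 6*y - 31
Answer: WP = (3*c ≠ 0 ↔ (c + 6*e ≠ 10 → c ≤ -1)) ∧ 3*c > 6*y - 31


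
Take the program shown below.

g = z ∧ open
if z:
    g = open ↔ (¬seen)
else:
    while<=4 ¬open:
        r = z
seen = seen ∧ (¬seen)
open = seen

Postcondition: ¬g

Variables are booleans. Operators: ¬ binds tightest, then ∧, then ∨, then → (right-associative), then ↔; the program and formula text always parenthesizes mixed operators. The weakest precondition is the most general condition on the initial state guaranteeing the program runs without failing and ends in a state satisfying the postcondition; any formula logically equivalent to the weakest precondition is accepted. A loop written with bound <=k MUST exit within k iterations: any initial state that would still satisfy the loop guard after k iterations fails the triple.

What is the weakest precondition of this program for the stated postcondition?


Working backward. After the program, ¬g must hold.
Before open := seen: ¬g
Before seen := seen ∧ (¬seen): ¬g
Then branch requires ¬(open ↔ (¬seen)); else branch requires ((¬open) → (((¬open) → (((¬open) → (((¬open) → (open ∧ (¬g))) ∧ (open → (¬g)))) ∧ (open → (¬g)))) ∧ (open → (¬g)))) ∧ (open → (¬g)).
Before the if: (z → (¬(open ↔ (¬seen)))) ∧ ((¬z) → (((¬open) → (((¬open) → (((¬open) → (((¬open) → (open ∧ (¬g))) ∧ (open → (¬g)))) ∧ (open → (¬g)))) ∧ (open → (¬g)))) ∧ (open → (¬g))))
Before g := z ∧ open: (z → (¬(open ↔ (¬seen)))) ∧ ((¬z) → (((¬open) → (((¬open) → (((¬open) → (((¬open) → (open ∧ (¬(z ∧ open)))) ∧ (open → (¬(z ∧ open))))) ∧ (open → (¬(z ∧ open))))) ∧ (open → (¬(z ∧ open))))) ∧ (open → (¬(z ∧ open)))))
Answer: WP = (z → (¬(open ↔ (¬seen)))) ∧ ((¬z) → (((¬open) → (((¬open) → (((¬open) → (((¬open) → (open ∧ (¬(z ∧ open)))) ∧ (open → (¬(z ∧ open))))) ∧ (open → (¬(z ∧ open))))) ∧ (open → (¬(z ∧ open))))) ∧ (open → (¬(z ∧ open)))))


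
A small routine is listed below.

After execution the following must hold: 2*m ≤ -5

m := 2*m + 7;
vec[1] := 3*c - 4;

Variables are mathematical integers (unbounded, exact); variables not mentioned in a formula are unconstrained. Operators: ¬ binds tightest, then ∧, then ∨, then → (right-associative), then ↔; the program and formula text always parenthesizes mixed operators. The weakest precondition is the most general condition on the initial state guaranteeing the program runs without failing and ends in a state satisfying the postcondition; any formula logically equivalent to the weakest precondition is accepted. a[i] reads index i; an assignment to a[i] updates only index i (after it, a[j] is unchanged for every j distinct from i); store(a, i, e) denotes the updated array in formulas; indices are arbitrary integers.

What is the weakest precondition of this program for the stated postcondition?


Working backward. After the program, 2*m ≤ -5 must hold.
Before vec[1] := 3*c - 4: 2*m ≤ -5
Before m := 2*m + 7: 4*m ≤ -19
Answer: WP = 4*m ≤ -19


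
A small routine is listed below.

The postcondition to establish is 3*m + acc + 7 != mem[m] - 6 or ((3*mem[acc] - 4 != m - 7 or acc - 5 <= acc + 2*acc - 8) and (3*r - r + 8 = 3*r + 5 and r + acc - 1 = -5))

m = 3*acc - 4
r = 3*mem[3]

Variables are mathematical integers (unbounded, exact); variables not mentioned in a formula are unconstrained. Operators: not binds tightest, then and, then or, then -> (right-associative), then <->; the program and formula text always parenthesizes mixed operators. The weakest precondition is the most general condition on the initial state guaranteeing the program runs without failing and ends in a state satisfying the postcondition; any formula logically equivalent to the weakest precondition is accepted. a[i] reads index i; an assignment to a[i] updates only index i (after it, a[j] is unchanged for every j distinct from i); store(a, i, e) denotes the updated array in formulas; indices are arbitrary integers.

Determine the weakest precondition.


Working backward. After the program, the postcondition 3*m + acc + 7 != mem[m] - 6 or ((3*mem[acc] - 4 != m - 7 or acc - 5 <= acc + 2*acc - 8) and (3*r - r + 8 = 3*r + 5 and r + acc - 1 = -5)) must hold; in canonical form it is acc + 3*m != mem[m] - 13 or ((3*mem[acc] != m - 3 or 2*acc >= 3) and r = 3 and acc + r = -4).
Before r := 3*mem[3]: acc + 3*m != mem[m] - 13 or ((3*mem[acc] != m - 3 or 2*acc >= 3) and 3*mem[3] = 3 and 3*mem[3] + acc = -4)
Before m := 3*acc - 4: 10*acc != mem[3*acc - 4] - 1 or ((3*mem[acc] != 3*acc - 7 or 2*acc >= 3) and 3*mem[3] = 3 and 3*mem[3] + acc = -4)
Answer: WP = 10*acc != mem[3*acc - 4] - 1 or ((3*mem[acc] != 3*acc - 7 or 2*acc >= 3) and 3*mem[3] = 3 and 3*mem[3] + acc = -4)


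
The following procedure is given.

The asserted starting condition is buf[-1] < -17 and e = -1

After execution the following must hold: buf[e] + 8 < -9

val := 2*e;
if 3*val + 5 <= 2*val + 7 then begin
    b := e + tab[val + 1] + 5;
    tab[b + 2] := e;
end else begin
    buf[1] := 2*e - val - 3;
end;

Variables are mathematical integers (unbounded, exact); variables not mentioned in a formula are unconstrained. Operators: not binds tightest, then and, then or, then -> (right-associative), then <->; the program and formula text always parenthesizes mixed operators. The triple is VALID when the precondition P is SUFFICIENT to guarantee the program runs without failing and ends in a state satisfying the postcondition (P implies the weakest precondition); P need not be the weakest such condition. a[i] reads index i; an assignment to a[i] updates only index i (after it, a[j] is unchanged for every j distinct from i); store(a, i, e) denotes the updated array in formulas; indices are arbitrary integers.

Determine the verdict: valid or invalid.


Working backward. After the program, the postcondition buf[e] + 8 < -9 must hold; in canonical form it is buf[e] < -17.
Then branch requires buf[e] < -17; else branch requires store(buf, 1, 2*e - val - 3)[e] < -17.
Before the if: (val <= 2 -> buf[e] < -17) and ((not (val <= 2)) -> store(buf, 1, 2*e - val - 3)[e] < -17)
Before val := 2*e: (2*e <= 2 -> buf[e] < -17) and ((not (2*e <= 2)) -> store(buf, 1, -3)[e] < -17)
The weakest precondition is (2*e <= 2 -> buf[e] < -17) and ((not (2*e <= 2)) -> store(buf, 1, -3)[e] < -17).
Check whether buf[-1] < -17 and e = -1 implies it.
Every state satisfying the precondition satisfies the weakest precondition: the implication holds.
Answer: valid


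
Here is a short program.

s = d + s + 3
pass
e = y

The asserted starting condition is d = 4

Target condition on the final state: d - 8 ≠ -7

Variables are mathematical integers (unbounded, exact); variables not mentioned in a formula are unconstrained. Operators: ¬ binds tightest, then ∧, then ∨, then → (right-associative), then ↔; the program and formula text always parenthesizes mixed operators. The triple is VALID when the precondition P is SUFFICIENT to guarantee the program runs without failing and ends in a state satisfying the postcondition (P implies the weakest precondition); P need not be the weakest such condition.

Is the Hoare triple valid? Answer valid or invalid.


Working backward. After the program, the postcondition d - 8 ≠ -7 must hold; in canonical form it is d ≠ 1.
Before e := y: d ≠ 1
Before skip: d ≠ 1
Before s := d + s + 3: d ≠ 1
The weakest precondition is d ≠ 1.
Check whether d = 4 implies it.
Every state satisfying the precondition satisfies the weakest precondition: the implication holds.
Answer: valid


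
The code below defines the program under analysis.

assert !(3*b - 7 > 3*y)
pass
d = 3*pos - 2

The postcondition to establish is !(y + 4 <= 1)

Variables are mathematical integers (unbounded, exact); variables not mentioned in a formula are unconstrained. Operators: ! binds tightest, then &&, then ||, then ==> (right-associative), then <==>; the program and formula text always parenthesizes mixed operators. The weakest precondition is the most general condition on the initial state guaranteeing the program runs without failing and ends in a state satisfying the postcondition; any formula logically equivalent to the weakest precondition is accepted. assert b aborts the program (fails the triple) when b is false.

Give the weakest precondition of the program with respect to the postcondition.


Working backward. After the program, the postcondition !(y + 4 <= 1) must hold; in canonical form it is !(y <= -3).
Before d := 3*pos - 2: !(y <= -3)
Before skip: !(y <= -3)
Before assert !(3*b - 7 > 3*y): (!(3*b > 3*y + 7)) && (!(y <= -3))
Answer: WP = (!(3*b > 3*y + 7)) && (!(y <= -3))
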